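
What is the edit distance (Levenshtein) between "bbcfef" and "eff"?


Computing edit distance: "bbcfef" -> "eff"
DP table:
           e    f    f
      0    1    2    3
  b   1    1    2    3
  b   2    2    2    3
  c   3    3    3    3
  f   4    4    3    3
  e   5    4    4    4
  f   6    5    4    4
Edit distance = dp[6][3] = 4

4


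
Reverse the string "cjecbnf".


Input: cjecbnf
Reading characters right to left:
  Position 6: 'f'
  Position 5: 'n'
  Position 4: 'b'
  Position 3: 'c'
  Position 2: 'e'
  Position 1: 'j'
  Position 0: 'c'
Reversed: fnbcejc

fnbcejc


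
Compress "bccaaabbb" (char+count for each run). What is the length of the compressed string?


Input: bccaaabbb
Runs:
  'b' x 1 => "b1"
  'c' x 2 => "c2"
  'a' x 3 => "a3"
  'b' x 3 => "b3"
Compressed: "b1c2a3b3"
Compressed length: 8

8


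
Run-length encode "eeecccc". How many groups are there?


Input: eeecccc
Scanning for consecutive runs:
  Group 1: 'e' x 3 (positions 0-2)
  Group 2: 'c' x 4 (positions 3-6)
Total groups: 2

2


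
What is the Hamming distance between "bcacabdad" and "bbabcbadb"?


Comparing "bcacabdad" and "bbabcbadb" position by position:
  Position 0: 'b' vs 'b' => same
  Position 1: 'c' vs 'b' => differ
  Position 2: 'a' vs 'a' => same
  Position 3: 'c' vs 'b' => differ
  Position 4: 'a' vs 'c' => differ
  Position 5: 'b' vs 'b' => same
  Position 6: 'd' vs 'a' => differ
  Position 7: 'a' vs 'd' => differ
  Position 8: 'd' vs 'b' => differ
Total differences (Hamming distance): 6

6


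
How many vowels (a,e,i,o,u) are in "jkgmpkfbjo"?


Input: jkgmpkfbjo
Checking each character:
  'j' at position 0: consonant
  'k' at position 1: consonant
  'g' at position 2: consonant
  'm' at position 3: consonant
  'p' at position 4: consonant
  'k' at position 5: consonant
  'f' at position 6: consonant
  'b' at position 7: consonant
  'j' at position 8: consonant
  'o' at position 9: vowel (running total: 1)
Total vowels: 1

1


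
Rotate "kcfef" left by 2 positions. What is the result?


Input: "kcfef", rotate left by 2
First 2 characters: "kc"
Remaining characters: "fef"
Concatenate remaining + first: "fef" + "kc" = "fefkc"

fefkc


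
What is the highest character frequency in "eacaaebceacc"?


Input: eacaaebceacc
Character counts:
  'a': 4
  'b': 1
  'c': 4
  'e': 3
Maximum frequency: 4

4


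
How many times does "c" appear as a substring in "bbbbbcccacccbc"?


Searching for "c" in "bbbbbcccacccbc"
Scanning each position:
  Position 0: "b" => no
  Position 1: "b" => no
  Position 2: "b" => no
  Position 3: "b" => no
  Position 4: "b" => no
  Position 5: "c" => MATCH
  Position 6: "c" => MATCH
  Position 7: "c" => MATCH
  Position 8: "a" => no
  Position 9: "c" => MATCH
  Position 10: "c" => MATCH
  Position 11: "c" => MATCH
  Position 12: "b" => no
  Position 13: "c" => MATCH
Total occurrences: 7

7


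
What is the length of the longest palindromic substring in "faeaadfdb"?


Input: "faeaadfdb"
Checking substrings for palindromes:
  [1:4] "aea" (len 3) => palindrome
  [5:8] "dfd" (len 3) => palindrome
  [3:5] "aa" (len 2) => palindrome
Longest palindromic substring: "aea" with length 3

3


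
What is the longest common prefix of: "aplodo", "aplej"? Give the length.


Words: aplodo, aplej
  Position 0: all 'a' => match
  Position 1: all 'p' => match
  Position 2: all 'l' => match
  Position 3: ('o', 'e') => mismatch, stop
LCP = "apl" (length 3)

3


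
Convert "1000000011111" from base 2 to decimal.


Input: "1000000011111" in base 2
Positional expansion:
  Digit '1' (value 1) x 2^12 = 4096
  Digit '0' (value 0) x 2^11 = 0
  Digit '0' (value 0) x 2^10 = 0
  Digit '0' (value 0) x 2^9 = 0
  Digit '0' (value 0) x 2^8 = 0
  Digit '0' (value 0) x 2^7 = 0
  Digit '0' (value 0) x 2^6 = 0
  Digit '0' (value 0) x 2^5 = 0
  Digit '1' (value 1) x 2^4 = 16
  Digit '1' (value 1) x 2^3 = 8
  Digit '1' (value 1) x 2^2 = 4
  Digit '1' (value 1) x 2^1 = 2
  Digit '1' (value 1) x 2^0 = 1
Sum = 4127

4127


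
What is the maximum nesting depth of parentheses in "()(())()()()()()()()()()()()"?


Input: "()(())()()()()()()()()()()()"
Tracking depth:
  Position 0 '(': depth becomes 1
  Position 1 ')': depth becomes 0
  Position 2 '(': depth becomes 1
  Position 3 '(': depth becomes 2
  Position 4 ')': depth becomes 1
  Position 5 ')': depth becomes 0
  Position 6 '(': depth becomes 1
  Position 7 ')': depth becomes 0
  Position 8 '(': depth becomes 1
  Position 9 ')': depth becomes 0
  Position 10 '(': depth becomes 1
  Position 11 ')': depth becomes 0
  Position 12 '(': depth becomes 1
  Position 13 ')': depth becomes 0
  Position 14 '(': depth becomes 1
  Position 15 ')': depth becomes 0
  Position 16 '(': depth becomes 1
  Position 17 ')': depth becomes 0
  Position 18 '(': depth becomes 1
  Position 19 ')': depth becomes 0
  Position 20 '(': depth becomes 1
  Position 21 ')': depth becomes 0
  Position 22 '(': depth becomes 1
  Position 23 ')': depth becomes 0
  Position 24 '(': depth becomes 1
  Position 25 ')': depth becomes 0
  Position 26 '(': depth becomes 1
  Position 27 ')': depth becomes 0
Maximum depth reached: 2

2


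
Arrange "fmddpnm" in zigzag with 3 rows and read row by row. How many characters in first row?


Zigzag "fmddpnm" into 3 rows:
Placing characters:
  'f' => row 0
  'm' => row 1
  'd' => row 2
  'd' => row 1
  'p' => row 0
  'n' => row 1
  'm' => row 2
Rows:
  Row 0: "fp"
  Row 1: "mdn"
  Row 2: "dm"
First row length: 2

2


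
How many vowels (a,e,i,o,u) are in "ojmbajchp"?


Input: ojmbajchp
Checking each character:
  'o' at position 0: vowel (running total: 1)
  'j' at position 1: consonant
  'm' at position 2: consonant
  'b' at position 3: consonant
  'a' at position 4: vowel (running total: 2)
  'j' at position 5: consonant
  'c' at position 6: consonant
  'h' at position 7: consonant
  'p' at position 8: consonant
Total vowels: 2

2


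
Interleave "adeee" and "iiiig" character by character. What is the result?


Interleaving "adeee" and "iiiig":
  Position 0: 'a' from first, 'i' from second => "ai"
  Position 1: 'd' from first, 'i' from second => "di"
  Position 2: 'e' from first, 'i' from second => "ei"
  Position 3: 'e' from first, 'i' from second => "ei"
  Position 4: 'e' from first, 'g' from second => "eg"
Result: aidieieieg

aidieieieg


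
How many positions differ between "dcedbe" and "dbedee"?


Comparing "dcedbe" and "dbedee" position by position:
  Position 0: 'd' vs 'd' => same
  Position 1: 'c' vs 'b' => DIFFER
  Position 2: 'e' vs 'e' => same
  Position 3: 'd' vs 'd' => same
  Position 4: 'b' vs 'e' => DIFFER
  Position 5: 'e' vs 'e' => same
Positions that differ: 2

2


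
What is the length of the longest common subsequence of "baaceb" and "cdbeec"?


LCS of "baaceb" and "cdbeec"
DP table:
           c    d    b    e    e    c
      0    0    0    0    0    0    0
  b   0    0    0    1    1    1    1
  a   0    0    0    1    1    1    1
  a   0    0    0    1    1    1    1
  c   0    1    1    1    1    1    2
  e   0    1    1    1    2    2    2
  b   0    1    1    2    2    2    2
LCS length = dp[6][6] = 2

2


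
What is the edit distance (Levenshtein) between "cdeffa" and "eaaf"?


Computing edit distance: "cdeffa" -> "eaaf"
DP table:
           e    a    a    f
      0    1    2    3    4
  c   1    1    2    3    4
  d   2    2    2    3    4
  e   3    2    3    3    4
  f   4    3    3    4    3
  f   5    4    4    4    4
  a   6    5    4    4    5
Edit distance = dp[6][4] = 5

5


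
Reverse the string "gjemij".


Input: gjemij
Reading characters right to left:
  Position 5: 'j'
  Position 4: 'i'
  Position 3: 'm'
  Position 2: 'e'
  Position 1: 'j'
  Position 0: 'g'
Reversed: jimejg

jimejg


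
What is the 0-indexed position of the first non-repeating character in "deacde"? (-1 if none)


Input: deacde
Character frequencies:
  'a': 1
  'c': 1
  'd': 2
  'e': 2
Scanning left to right for freq == 1:
  Position 0 ('d'): freq=2, skip
  Position 1 ('e'): freq=2, skip
  Position 2 ('a'): unique! => answer = 2

2


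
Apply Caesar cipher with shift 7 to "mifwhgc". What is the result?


Caesar cipher: shift "mifwhgc" by 7
  'm' (pos 12) + 7 = pos 19 = 't'
  'i' (pos 8) + 7 = pos 15 = 'p'
  'f' (pos 5) + 7 = pos 12 = 'm'
  'w' (pos 22) + 7 = pos 3 = 'd'
  'h' (pos 7) + 7 = pos 14 = 'o'
  'g' (pos 6) + 7 = pos 13 = 'n'
  'c' (pos 2) + 7 = pos 9 = 'j'
Result: tpmdonj

tpmdonj


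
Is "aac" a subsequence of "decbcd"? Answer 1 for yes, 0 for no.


Check if "aac" is a subsequence of "decbcd"
Greedy scan:
  Position 0 ('d'): no match needed
  Position 1 ('e'): no match needed
  Position 2 ('c'): no match needed
  Position 3 ('b'): no match needed
  Position 4 ('c'): no match needed
  Position 5 ('d'): no match needed
Only matched 0/3 characters => not a subsequence

0


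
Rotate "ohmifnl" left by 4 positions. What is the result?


Input: "ohmifnl", rotate left by 4
First 4 characters: "ohmi"
Remaining characters: "fnl"
Concatenate remaining + first: "fnl" + "ohmi" = "fnlohmi"

fnlohmi


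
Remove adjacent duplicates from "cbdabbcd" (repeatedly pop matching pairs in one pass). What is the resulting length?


Input: cbdabbcd
Stack-based adjacent duplicate removal:
  Read 'c': push. Stack: c
  Read 'b': push. Stack: cb
  Read 'd': push. Stack: cbd
  Read 'a': push. Stack: cbda
  Read 'b': push. Stack: cbdab
  Read 'b': matches stack top 'b' => pop. Stack: cbda
  Read 'c': push. Stack: cbdac
  Read 'd': push. Stack: cbdacd
Final stack: "cbdacd" (length 6)

6


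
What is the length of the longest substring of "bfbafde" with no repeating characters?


Input: "bfbafde"
Sliding window (track last position of each char):
  Position 0 ('b'): window [0,0] length 1 -- new best
  Position 1 ('f'): window [0,1] length 2 -- new best
  Position 2 ('b'): repeat (last at 0), move window start to 1
  Position 2 ('b'): window [1,2] length 2
  Position 3 ('a'): window [1,3] length 3 -- new best
  Position 4 ('f'): repeat (last at 1), move window start to 2
  Position 4 ('f'): window [2,4] length 3
  Position 5 ('d'): window [2,5] length 4 -- new best
  Position 6 ('e'): window [2,6] length 5 -- new best
Longest substring with no repeats: "bafde" with length 5

5


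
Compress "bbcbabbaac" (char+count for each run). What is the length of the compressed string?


Input: bbcbabbaac
Runs:
  'b' x 2 => "b2"
  'c' x 1 => "c1"
  'b' x 1 => "b1"
  'a' x 1 => "a1"
  'b' x 2 => "b2"
  'a' x 2 => "a2"
  'c' x 1 => "c1"
Compressed: "b2c1b1a1b2a2c1"
Compressed length: 14

14


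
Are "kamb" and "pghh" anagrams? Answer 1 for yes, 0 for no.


Strings: "kamb", "pghh"
Sorted first:  abkm
Sorted second: ghhp
Differ at position 0: 'a' vs 'g' => not anagrams

0


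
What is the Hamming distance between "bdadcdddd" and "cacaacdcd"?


Comparing "bdadcdddd" and "cacaacdcd" position by position:
  Position 0: 'b' vs 'c' => differ
  Position 1: 'd' vs 'a' => differ
  Position 2: 'a' vs 'c' => differ
  Position 3: 'd' vs 'a' => differ
  Position 4: 'c' vs 'a' => differ
  Position 5: 'd' vs 'c' => differ
  Position 6: 'd' vs 'd' => same
  Position 7: 'd' vs 'c' => differ
  Position 8: 'd' vs 'd' => same
Total differences (Hamming distance): 7

7


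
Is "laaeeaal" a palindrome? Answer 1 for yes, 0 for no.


Input: laaeeaal
Reversed: laaeeaal
  Compare pos 0 ('l') with pos 7 ('l'): match
  Compare pos 1 ('a') with pos 6 ('a'): match
  Compare pos 2 ('a') with pos 5 ('a'): match
  Compare pos 3 ('e') with pos 4 ('e'): match
Result: palindrome

1


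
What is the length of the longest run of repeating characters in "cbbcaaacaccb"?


Input: "cbbcaaacaccb"
Scanning for longest run:
  Position 1 ('b'): new char, reset run to 1
  Position 2 ('b'): continues run of 'b', length=2
  Position 3 ('c'): new char, reset run to 1
  Position 4 ('a'): new char, reset run to 1
  Position 5 ('a'): continues run of 'a', length=2
  Position 6 ('a'): continues run of 'a', length=3
  Position 7 ('c'): new char, reset run to 1
  Position 8 ('a'): new char, reset run to 1
  Position 9 ('c'): new char, reset run to 1
  Position 10 ('c'): continues run of 'c', length=2
  Position 11 ('b'): new char, reset run to 1
Longest run: 'a' with length 3

3


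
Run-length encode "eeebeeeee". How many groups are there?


Input: eeebeeeee
Scanning for consecutive runs:
  Group 1: 'e' x 3 (positions 0-2)
  Group 2: 'b' x 1 (positions 3-3)
  Group 3: 'e' x 5 (positions 4-8)
Total groups: 3

3


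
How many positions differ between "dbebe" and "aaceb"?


Comparing "dbebe" and "aaceb" position by position:
  Position 0: 'd' vs 'a' => DIFFER
  Position 1: 'b' vs 'a' => DIFFER
  Position 2: 'e' vs 'c' => DIFFER
  Position 3: 'b' vs 'e' => DIFFER
  Position 4: 'e' vs 'b' => DIFFER
Positions that differ: 5

5


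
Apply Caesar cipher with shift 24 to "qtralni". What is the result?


Caesar cipher: shift "qtralni" by 24
  'q' (pos 16) + 24 = pos 14 = 'o'
  't' (pos 19) + 24 = pos 17 = 'r'
  'r' (pos 17) + 24 = pos 15 = 'p'
  'a' (pos 0) + 24 = pos 24 = 'y'
  'l' (pos 11) + 24 = pos 9 = 'j'
  'n' (pos 13) + 24 = pos 11 = 'l'
  'i' (pos 8) + 24 = pos 6 = 'g'
Result: orpyjlg

orpyjlg


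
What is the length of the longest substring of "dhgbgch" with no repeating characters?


Input: "dhgbgch"
Sliding window (track last position of each char):
  Position 0 ('d'): window [0,0] length 1 -- new best
  Position 1 ('h'): window [0,1] length 2 -- new best
  Position 2 ('g'): window [0,2] length 3 -- new best
  Position 3 ('b'): window [0,3] length 4 -- new best
  Position 4 ('g'): repeat (last at 2), move window start to 3
  Position 4 ('g'): window [3,4] length 2
  Position 5 ('c'): window [3,5] length 3
  Position 6 ('h'): window [3,6] length 4
Longest substring with no repeats: "dhgb" with length 4

4


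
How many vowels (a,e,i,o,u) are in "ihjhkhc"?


Input: ihjhkhc
Checking each character:
  'i' at position 0: vowel (running total: 1)
  'h' at position 1: consonant
  'j' at position 2: consonant
  'h' at position 3: consonant
  'k' at position 4: consonant
  'h' at position 5: consonant
  'c' at position 6: consonant
Total vowels: 1

1


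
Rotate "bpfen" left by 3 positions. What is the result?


Input: "bpfen", rotate left by 3
First 3 characters: "bpf"
Remaining characters: "en"
Concatenate remaining + first: "en" + "bpf" = "enbpf"

enbpf


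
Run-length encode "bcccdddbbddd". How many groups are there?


Input: bcccdddbbddd
Scanning for consecutive runs:
  Group 1: 'b' x 1 (positions 0-0)
  Group 2: 'c' x 3 (positions 1-3)
  Group 3: 'd' x 3 (positions 4-6)
  Group 4: 'b' x 2 (positions 7-8)
  Group 5: 'd' x 3 (positions 9-11)
Total groups: 5

5


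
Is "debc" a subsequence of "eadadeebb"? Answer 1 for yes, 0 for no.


Check if "debc" is a subsequence of "eadadeebb"
Greedy scan:
  Position 0 ('e'): no match needed
  Position 1 ('a'): no match needed
  Position 2 ('d'): matches sub[0] = 'd'
  Position 3 ('a'): no match needed
  Position 4 ('d'): no match needed
  Position 5 ('e'): matches sub[1] = 'e'
  Position 6 ('e'): no match needed
  Position 7 ('b'): matches sub[2] = 'b'
  Position 8 ('b'): no match needed
Only matched 3/4 characters => not a subsequence

0


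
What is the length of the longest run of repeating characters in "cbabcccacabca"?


Input: "cbabcccacabca"
Scanning for longest run:
  Position 1 ('b'): new char, reset run to 1
  Position 2 ('a'): new char, reset run to 1
  Position 3 ('b'): new char, reset run to 1
  Position 4 ('c'): new char, reset run to 1
  Position 5 ('c'): continues run of 'c', length=2
  Position 6 ('c'): continues run of 'c', length=3
  Position 7 ('a'): new char, reset run to 1
  Position 8 ('c'): new char, reset run to 1
  Position 9 ('a'): new char, reset run to 1
  Position 10 ('b'): new char, reset run to 1
  Position 11 ('c'): new char, reset run to 1
  Position 12 ('a'): new char, reset run to 1
Longest run: 'c' with length 3

3


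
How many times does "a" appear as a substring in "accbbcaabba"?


Searching for "a" in "accbbcaabba"
Scanning each position:
  Position 0: "a" => MATCH
  Position 1: "c" => no
  Position 2: "c" => no
  Position 3: "b" => no
  Position 4: "b" => no
  Position 5: "c" => no
  Position 6: "a" => MATCH
  Position 7: "a" => MATCH
  Position 8: "b" => no
  Position 9: "b" => no
  Position 10: "a" => MATCH
Total occurrences: 4

4


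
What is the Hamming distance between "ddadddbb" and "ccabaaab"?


Comparing "ddadddbb" and "ccabaaab" position by position:
  Position 0: 'd' vs 'c' => differ
  Position 1: 'd' vs 'c' => differ
  Position 2: 'a' vs 'a' => same
  Position 3: 'd' vs 'b' => differ
  Position 4: 'd' vs 'a' => differ
  Position 5: 'd' vs 'a' => differ
  Position 6: 'b' vs 'a' => differ
  Position 7: 'b' vs 'b' => same
Total differences (Hamming distance): 6

6


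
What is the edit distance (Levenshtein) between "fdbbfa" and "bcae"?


Computing edit distance: "fdbbfa" -> "bcae"
DP table:
           b    c    a    e
      0    1    2    3    4
  f   1    1    2    3    4
  d   2    2    2    3    4
  b   3    2    3    3    4
  b   4    3    3    4    4
  f   5    4    4    4    5
  a   6    5    5    4    5
Edit distance = dp[6][4] = 5

5


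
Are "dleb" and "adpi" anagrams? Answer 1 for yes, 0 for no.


Strings: "dleb", "adpi"
Sorted first:  bdel
Sorted second: adip
Differ at position 0: 'b' vs 'a' => not anagrams

0


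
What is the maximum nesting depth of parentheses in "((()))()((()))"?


Input: "((()))()((()))"
Tracking depth:
  Position 0 '(': depth becomes 1
  Position 1 '(': depth becomes 2
  Position 2 '(': depth becomes 3
  Position 3 ')': depth becomes 2
  Position 4 ')': depth becomes 1
  Position 5 ')': depth becomes 0
  Position 6 '(': depth becomes 1
  Position 7 ')': depth becomes 0
  Position 8 '(': depth becomes 1
  Position 9 '(': depth becomes 2
  Position 10 '(': depth becomes 3
  Position 11 ')': depth becomes 2
  Position 12 ')': depth becomes 1
  Position 13 ')': depth becomes 0
Maximum depth reached: 3

3


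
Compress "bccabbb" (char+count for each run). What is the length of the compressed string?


Input: bccabbb
Runs:
  'b' x 1 => "b1"
  'c' x 2 => "c2"
  'a' x 1 => "a1"
  'b' x 3 => "b3"
Compressed: "b1c2a1b3"
Compressed length: 8

8


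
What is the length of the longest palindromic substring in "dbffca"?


Input: "dbffca"
Checking substrings for palindromes:
  [2:4] "ff" (len 2) => palindrome
Longest palindromic substring: "ff" with length 2

2


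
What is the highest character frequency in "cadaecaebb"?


Input: cadaecaebb
Character counts:
  'a': 3
  'b': 2
  'c': 2
  'd': 1
  'e': 2
Maximum frequency: 3

3


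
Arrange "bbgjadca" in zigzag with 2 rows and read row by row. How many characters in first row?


Zigzag "bbgjadca" into 2 rows:
Placing characters:
  'b' => row 0
  'b' => row 1
  'g' => row 0
  'j' => row 1
  'a' => row 0
  'd' => row 1
  'c' => row 0
  'a' => row 1
Rows:
  Row 0: "bgac"
  Row 1: "bjda"
First row length: 4

4


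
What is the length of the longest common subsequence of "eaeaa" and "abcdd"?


LCS of "eaeaa" and "abcdd"
DP table:
           a    b    c    d    d
      0    0    0    0    0    0
  e   0    0    0    0    0    0
  a   0    1    1    1    1    1
  e   0    1    1    1    1    1
  a   0    1    1    1    1    1
  a   0    1    1    1    1    1
LCS length = dp[5][5] = 1

1


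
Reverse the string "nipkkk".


Input: nipkkk
Reading characters right to left:
  Position 5: 'k'
  Position 4: 'k'
  Position 3: 'k'
  Position 2: 'p'
  Position 1: 'i'
  Position 0: 'n'
Reversed: kkkpin

kkkpin


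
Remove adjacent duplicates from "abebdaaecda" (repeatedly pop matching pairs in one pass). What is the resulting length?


Input: abebdaaecda
Stack-based adjacent duplicate removal:
  Read 'a': push. Stack: a
  Read 'b': push. Stack: ab
  Read 'e': push. Stack: abe
  Read 'b': push. Stack: abeb
  Read 'd': push. Stack: abebd
  Read 'a': push. Stack: abebda
  Read 'a': matches stack top 'a' => pop. Stack: abebd
  Read 'e': push. Stack: abebde
  Read 'c': push. Stack: abebdec
  Read 'd': push. Stack: abebdecd
  Read 'a': push. Stack: abebdecda
Final stack: "abebdecda" (length 9)

9


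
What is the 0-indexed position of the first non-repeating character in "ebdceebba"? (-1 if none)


Input: ebdceebba
Character frequencies:
  'a': 1
  'b': 3
  'c': 1
  'd': 1
  'e': 3
Scanning left to right for freq == 1:
  Position 0 ('e'): freq=3, skip
  Position 1 ('b'): freq=3, skip
  Position 2 ('d'): unique! => answer = 2

2


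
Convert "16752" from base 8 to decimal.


Input: "16752" in base 8
Positional expansion:
  Digit '1' (value 1) x 8^4 = 4096
  Digit '6' (value 6) x 8^3 = 3072
  Digit '7' (value 7) x 8^2 = 448
  Digit '5' (value 5) x 8^1 = 40
  Digit '2' (value 2) x 8^0 = 2
Sum = 7658

7658


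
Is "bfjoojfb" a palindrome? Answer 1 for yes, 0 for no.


Input: bfjoojfb
Reversed: bfjoojfb
  Compare pos 0 ('b') with pos 7 ('b'): match
  Compare pos 1 ('f') with pos 6 ('f'): match
  Compare pos 2 ('j') with pos 5 ('j'): match
  Compare pos 3 ('o') with pos 4 ('o'): match
Result: palindrome

1


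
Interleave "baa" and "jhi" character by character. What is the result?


Interleaving "baa" and "jhi":
  Position 0: 'b' from first, 'j' from second => "bj"
  Position 1: 'a' from first, 'h' from second => "ah"
  Position 2: 'a' from first, 'i' from second => "ai"
Result: bjahai

bjahai


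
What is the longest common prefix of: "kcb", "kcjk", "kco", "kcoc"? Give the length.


Words: kcb, kcjk, kco, kcoc
  Position 0: all 'k' => match
  Position 1: all 'c' => match
  Position 2: ('b', 'j', 'o', 'o') => mismatch, stop
LCP = "kc" (length 2)

2


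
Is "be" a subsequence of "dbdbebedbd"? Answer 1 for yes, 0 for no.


Check if "be" is a subsequence of "dbdbebedbd"
Greedy scan:
  Position 0 ('d'): no match needed
  Position 1 ('b'): matches sub[0] = 'b'
  Position 2 ('d'): no match needed
  Position 3 ('b'): no match needed
  Position 4 ('e'): matches sub[1] = 'e'
  Position 5 ('b'): no match needed
  Position 6 ('e'): no match needed
  Position 7 ('d'): no match needed
  Position 8 ('b'): no match needed
  Position 9 ('d'): no match needed
All 2 characters matched => is a subsequence

1


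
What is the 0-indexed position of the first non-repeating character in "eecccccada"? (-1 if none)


Input: eecccccada
Character frequencies:
  'a': 2
  'c': 5
  'd': 1
  'e': 2
Scanning left to right for freq == 1:
  Position 0 ('e'): freq=2, skip
  Position 1 ('e'): freq=2, skip
  Position 2 ('c'): freq=5, skip
  Position 3 ('c'): freq=5, skip
  Position 4 ('c'): freq=5, skip
  Position 5 ('c'): freq=5, skip
  Position 6 ('c'): freq=5, skip
  Position 7 ('a'): freq=2, skip
  Position 8 ('d'): unique! => answer = 8

8


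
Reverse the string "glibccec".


Input: glibccec
Reading characters right to left:
  Position 7: 'c'
  Position 6: 'e'
  Position 5: 'c'
  Position 4: 'c'
  Position 3: 'b'
  Position 2: 'i'
  Position 1: 'l'
  Position 0: 'g'
Reversed: ceccbilg

ceccbilg


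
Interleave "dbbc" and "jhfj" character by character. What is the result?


Interleaving "dbbc" and "jhfj":
  Position 0: 'd' from first, 'j' from second => "dj"
  Position 1: 'b' from first, 'h' from second => "bh"
  Position 2: 'b' from first, 'f' from second => "bf"
  Position 3: 'c' from first, 'j' from second => "cj"
Result: djbhbfcj

djbhbfcj


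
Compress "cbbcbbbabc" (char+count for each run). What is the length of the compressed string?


Input: cbbcbbbabc
Runs:
  'c' x 1 => "c1"
  'b' x 2 => "b2"
  'c' x 1 => "c1"
  'b' x 3 => "b3"
  'a' x 1 => "a1"
  'b' x 1 => "b1"
  'c' x 1 => "c1"
Compressed: "c1b2c1b3a1b1c1"
Compressed length: 14

14


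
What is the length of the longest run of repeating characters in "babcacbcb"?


Input: "babcacbcb"
Scanning for longest run:
  Position 1 ('a'): new char, reset run to 1
  Position 2 ('b'): new char, reset run to 1
  Position 3 ('c'): new char, reset run to 1
  Position 4 ('a'): new char, reset run to 1
  Position 5 ('c'): new char, reset run to 1
  Position 6 ('b'): new char, reset run to 1
  Position 7 ('c'): new char, reset run to 1
  Position 8 ('b'): new char, reset run to 1
Longest run: 'b' with length 1

1


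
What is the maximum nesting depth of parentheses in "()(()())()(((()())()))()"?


Input: "()(()())()(((()())()))()"
Tracking depth:
  Position 0 '(': depth becomes 1
  Position 1 ')': depth becomes 0
  Position 2 '(': depth becomes 1
  Position 3 '(': depth becomes 2
  Position 4 ')': depth becomes 1
  Position 5 '(': depth becomes 2
  Position 6 ')': depth becomes 1
  Position 7 ')': depth becomes 0
  Position 8 '(': depth becomes 1
  Position 9 ')': depth becomes 0
  Position 10 '(': depth becomes 1
  Position 11 '(': depth becomes 2
  Position 12 '(': depth becomes 3
  Position 13 '(': depth becomes 4
  Position 14 ')': depth becomes 3
  Position 15 '(': depth becomes 4
  Position 16 ')': depth becomes 3
  Position 17 ')': depth becomes 2
  Position 18 '(': depth becomes 3
  Position 19 ')': depth becomes 2
  Position 20 ')': depth becomes 1
  Position 21 ')': depth becomes 0
  Position 22 '(': depth becomes 1
  Position 23 ')': depth becomes 0
Maximum depth reached: 4

4


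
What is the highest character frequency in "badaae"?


Input: badaae
Character counts:
  'a': 3
  'b': 1
  'd': 1
  'e': 1
Maximum frequency: 3

3


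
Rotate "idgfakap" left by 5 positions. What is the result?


Input: "idgfakap", rotate left by 5
First 5 characters: "idgfa"
Remaining characters: "kap"
Concatenate remaining + first: "kap" + "idgfa" = "kapidgfa"

kapidgfa


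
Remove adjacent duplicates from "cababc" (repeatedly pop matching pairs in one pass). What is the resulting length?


Input: cababc
Stack-based adjacent duplicate removal:
  Read 'c': push. Stack: c
  Read 'a': push. Stack: ca
  Read 'b': push. Stack: cab
  Read 'a': push. Stack: caba
  Read 'b': push. Stack: cabab
  Read 'c': push. Stack: cababc
Final stack: "cababc" (length 6)

6


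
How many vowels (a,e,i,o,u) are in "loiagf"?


Input: loiagf
Checking each character:
  'l' at position 0: consonant
  'o' at position 1: vowel (running total: 1)
  'i' at position 2: vowel (running total: 2)
  'a' at position 3: vowel (running total: 3)
  'g' at position 4: consonant
  'f' at position 5: consonant
Total vowels: 3

3


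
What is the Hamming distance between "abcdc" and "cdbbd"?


Comparing "abcdc" and "cdbbd" position by position:
  Position 0: 'a' vs 'c' => differ
  Position 1: 'b' vs 'd' => differ
  Position 2: 'c' vs 'b' => differ
  Position 3: 'd' vs 'b' => differ
  Position 4: 'c' vs 'd' => differ
Total differences (Hamming distance): 5

5


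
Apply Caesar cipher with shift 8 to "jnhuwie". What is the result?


Caesar cipher: shift "jnhuwie" by 8
  'j' (pos 9) + 8 = pos 17 = 'r'
  'n' (pos 13) + 8 = pos 21 = 'v'
  'h' (pos 7) + 8 = pos 15 = 'p'
  'u' (pos 20) + 8 = pos 2 = 'c'
  'w' (pos 22) + 8 = pos 4 = 'e'
  'i' (pos 8) + 8 = pos 16 = 'q'
  'e' (pos 4) + 8 = pos 12 = 'm'
Result: rvpceqm

rvpceqm


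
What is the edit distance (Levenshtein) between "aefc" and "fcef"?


Computing edit distance: "aefc" -> "fcef"
DP table:
           f    c    e    f
      0    1    2    3    4
  a   1    1    2    3    4
  e   2    2    2    2    3
  f   3    2    3    3    2
  c   4    3    2    3    3
Edit distance = dp[4][4] = 3

3


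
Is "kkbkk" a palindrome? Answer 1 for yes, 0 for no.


Input: kkbkk
Reversed: kkbkk
  Compare pos 0 ('k') with pos 4 ('k'): match
  Compare pos 1 ('k') with pos 3 ('k'): match
Result: palindrome

1


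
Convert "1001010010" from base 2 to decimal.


Input: "1001010010" in base 2
Positional expansion:
  Digit '1' (value 1) x 2^9 = 512
  Digit '0' (value 0) x 2^8 = 0
  Digit '0' (value 0) x 2^7 = 0
  Digit '1' (value 1) x 2^6 = 64
  Digit '0' (value 0) x 2^5 = 0
  Digit '1' (value 1) x 2^4 = 16
  Digit '0' (value 0) x 2^3 = 0
  Digit '0' (value 0) x 2^2 = 0
  Digit '1' (value 1) x 2^1 = 2
  Digit '0' (value 0) x 2^0 = 0
Sum = 594

594


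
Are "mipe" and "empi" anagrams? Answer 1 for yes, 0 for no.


Strings: "mipe", "empi"
Sorted first:  eimp
Sorted second: eimp
Sorted forms match => anagrams

1


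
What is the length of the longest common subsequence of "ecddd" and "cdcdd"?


LCS of "ecddd" and "cdcdd"
DP table:
           c    d    c    d    d
      0    0    0    0    0    0
  e   0    0    0    0    0    0
  c   0    1    1    1    1    1
  d   0    1    2    2    2    2
  d   0    1    2    2    3    3
  d   0    1    2    2    3    4
LCS length = dp[5][5] = 4

4


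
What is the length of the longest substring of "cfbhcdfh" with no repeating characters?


Input: "cfbhcdfh"
Sliding window (track last position of each char):
  Position 0 ('c'): window [0,0] length 1 -- new best
  Position 1 ('f'): window [0,1] length 2 -- new best
  Position 2 ('b'): window [0,2] length 3 -- new best
  Position 3 ('h'): window [0,3] length 4 -- new best
  Position 4 ('c'): repeat (last at 0), move window start to 1
  Position 4 ('c'): window [1,4] length 4
  Position 5 ('d'): window [1,5] length 5 -- new best
  Position 6 ('f'): repeat (last at 1), move window start to 2
  Position 6 ('f'): window [2,6] length 5
  Position 7 ('h'): repeat (last at 3), move window start to 4
  Position 7 ('h'): window [4,7] length 4
Longest substring with no repeats: "fbhcd" with length 5

5


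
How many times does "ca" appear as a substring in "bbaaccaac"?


Searching for "ca" in "bbaaccaac"
Scanning each position:
  Position 0: "bb" => no
  Position 1: "ba" => no
  Position 2: "aa" => no
  Position 3: "ac" => no
  Position 4: "cc" => no
  Position 5: "ca" => MATCH
  Position 6: "aa" => no
  Position 7: "ac" => no
Total occurrences: 1

1


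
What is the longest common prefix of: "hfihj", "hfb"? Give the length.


Words: hfihj, hfb
  Position 0: all 'h' => match
  Position 1: all 'f' => match
  Position 2: ('i', 'b') => mismatch, stop
LCP = "hf" (length 2)

2


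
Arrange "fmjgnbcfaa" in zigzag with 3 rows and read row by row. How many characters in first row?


Zigzag "fmjgnbcfaa" into 3 rows:
Placing characters:
  'f' => row 0
  'm' => row 1
  'j' => row 2
  'g' => row 1
  'n' => row 0
  'b' => row 1
  'c' => row 2
  'f' => row 1
  'a' => row 0
  'a' => row 1
Rows:
  Row 0: "fna"
  Row 1: "mgbfa"
  Row 2: "jc"
First row length: 3

3


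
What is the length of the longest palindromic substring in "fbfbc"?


Input: "fbfbc"
Checking substrings for palindromes:
  [0:3] "fbf" (len 3) => palindrome
  [1:4] "bfb" (len 3) => palindrome
Longest palindromic substring: "fbf" with length 3

3


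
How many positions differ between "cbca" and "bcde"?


Comparing "cbca" and "bcde" position by position:
  Position 0: 'c' vs 'b' => DIFFER
  Position 1: 'b' vs 'c' => DIFFER
  Position 2: 'c' vs 'd' => DIFFER
  Position 3: 'a' vs 'e' => DIFFER
Positions that differ: 4

4


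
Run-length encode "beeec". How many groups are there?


Input: beeec
Scanning for consecutive runs:
  Group 1: 'b' x 1 (positions 0-0)
  Group 2: 'e' x 3 (positions 1-3)
  Group 3: 'c' x 1 (positions 4-4)
Total groups: 3

3


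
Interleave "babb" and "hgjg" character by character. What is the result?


Interleaving "babb" and "hgjg":
  Position 0: 'b' from first, 'h' from second => "bh"
  Position 1: 'a' from first, 'g' from second => "ag"
  Position 2: 'b' from first, 'j' from second => "bj"
  Position 3: 'b' from first, 'g' from second => "bg"
Result: bhagbjbg

bhagbjbg


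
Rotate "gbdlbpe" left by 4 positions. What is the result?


Input: "gbdlbpe", rotate left by 4
First 4 characters: "gbdl"
Remaining characters: "bpe"
Concatenate remaining + first: "bpe" + "gbdl" = "bpegbdl"

bpegbdl


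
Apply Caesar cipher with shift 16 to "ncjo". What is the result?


Caesar cipher: shift "ncjo" by 16
  'n' (pos 13) + 16 = pos 3 = 'd'
  'c' (pos 2) + 16 = pos 18 = 's'
  'j' (pos 9) + 16 = pos 25 = 'z'
  'o' (pos 14) + 16 = pos 4 = 'e'
Result: dsze

dsze


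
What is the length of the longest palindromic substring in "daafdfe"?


Input: "daafdfe"
Checking substrings for palindromes:
  [3:6] "fdf" (len 3) => palindrome
  [1:3] "aa" (len 2) => palindrome
Longest palindromic substring: "fdf" with length 3

3


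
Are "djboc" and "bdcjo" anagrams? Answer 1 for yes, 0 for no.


Strings: "djboc", "bdcjo"
Sorted first:  bcdjo
Sorted second: bcdjo
Sorted forms match => anagrams

1


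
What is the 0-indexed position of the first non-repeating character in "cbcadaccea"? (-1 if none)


Input: cbcadaccea
Character frequencies:
  'a': 3
  'b': 1
  'c': 4
  'd': 1
  'e': 1
Scanning left to right for freq == 1:
  Position 0 ('c'): freq=4, skip
  Position 1 ('b'): unique! => answer = 1

1


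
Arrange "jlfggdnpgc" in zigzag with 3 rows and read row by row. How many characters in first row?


Zigzag "jlfggdnpgc" into 3 rows:
Placing characters:
  'j' => row 0
  'l' => row 1
  'f' => row 2
  'g' => row 1
  'g' => row 0
  'd' => row 1
  'n' => row 2
  'p' => row 1
  'g' => row 0
  'c' => row 1
Rows:
  Row 0: "jgg"
  Row 1: "lgdpc"
  Row 2: "fn"
First row length: 3

3


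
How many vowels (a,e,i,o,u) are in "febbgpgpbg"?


Input: febbgpgpbg
Checking each character:
  'f' at position 0: consonant
  'e' at position 1: vowel (running total: 1)
  'b' at position 2: consonant
  'b' at position 3: consonant
  'g' at position 4: consonant
  'p' at position 5: consonant
  'g' at position 6: consonant
  'p' at position 7: consonant
  'b' at position 8: consonant
  'g' at position 9: consonant
Total vowels: 1

1


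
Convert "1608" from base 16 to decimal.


Input: "1608" in base 16
Positional expansion:
  Digit '1' (value 1) x 16^3 = 4096
  Digit '6' (value 6) x 16^2 = 1536
  Digit '0' (value 0) x 16^1 = 0
  Digit '8' (value 8) x 16^0 = 8
Sum = 5640

5640


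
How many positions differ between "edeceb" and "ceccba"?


Comparing "edeceb" and "ceccba" position by position:
  Position 0: 'e' vs 'c' => DIFFER
  Position 1: 'd' vs 'e' => DIFFER
  Position 2: 'e' vs 'c' => DIFFER
  Position 3: 'c' vs 'c' => same
  Position 4: 'e' vs 'b' => DIFFER
  Position 5: 'b' vs 'a' => DIFFER
Positions that differ: 5

5


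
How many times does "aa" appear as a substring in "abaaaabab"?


Searching for "aa" in "abaaaabab"
Scanning each position:
  Position 0: "ab" => no
  Position 1: "ba" => no
  Position 2: "aa" => MATCH
  Position 3: "aa" => MATCH
  Position 4: "aa" => MATCH
  Position 5: "ab" => no
  Position 6: "ba" => no
  Position 7: "ab" => no
Total occurrences: 3

3


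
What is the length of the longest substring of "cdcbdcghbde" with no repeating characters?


Input: "cdcbdcghbde"
Sliding window (track last position of each char):
  Position 0 ('c'): window [0,0] length 1 -- new best
  Position 1 ('d'): window [0,1] length 2 -- new best
  Position 2 ('c'): repeat (last at 0), move window start to 1
  Position 2 ('c'): window [1,2] length 2
  Position 3 ('b'): window [1,3] length 3 -- new best
  Position 4 ('d'): repeat (last at 1), move window start to 2
  Position 4 ('d'): window [2,4] length 3
  Position 5 ('c'): repeat (last at 2), move window start to 3
  Position 5 ('c'): window [3,5] length 3
  Position 6 ('g'): window [3,6] length 4 -- new best
  Position 7 ('h'): window [3,7] length 5 -- new best
  Position 8 ('b'): repeat (last at 3), move window start to 4
  Position 8 ('b'): window [4,8] length 5
  Position 9 ('d'): repeat (last at 4), move window start to 5
  Position 9 ('d'): window [5,9] length 5
  Position 10 ('e'): window [5,10] length 6 -- new best
Longest substring with no repeats: "cghbde" with length 6

6


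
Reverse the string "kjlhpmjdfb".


Input: kjlhpmjdfb
Reading characters right to left:
  Position 9: 'b'
  Position 8: 'f'
  Position 7: 'd'
  Position 6: 'j'
  Position 5: 'm'
  Position 4: 'p'
  Position 3: 'h'
  Position 2: 'l'
  Position 1: 'j'
  Position 0: 'k'
Reversed: bfdjmphljk

bfdjmphljk


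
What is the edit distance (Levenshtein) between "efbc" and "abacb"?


Computing edit distance: "efbc" -> "abacb"
DP table:
           a    b    a    c    b
      0    1    2    3    4    5
  e   1    1    2    3    4    5
  f   2    2    2    3    4    5
  b   3    3    2    3    4    4
  c   4    4    3    3    3    4
Edit distance = dp[4][5] = 4

4


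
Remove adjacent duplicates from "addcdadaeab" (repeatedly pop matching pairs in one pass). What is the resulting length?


Input: addcdadaeab
Stack-based adjacent duplicate removal:
  Read 'a': push. Stack: a
  Read 'd': push. Stack: ad
  Read 'd': matches stack top 'd' => pop. Stack: a
  Read 'c': push. Stack: ac
  Read 'd': push. Stack: acd
  Read 'a': push. Stack: acda
  Read 'd': push. Stack: acdad
  Read 'a': push. Stack: acdada
  Read 'e': push. Stack: acdadae
  Read 'a': push. Stack: acdadaea
  Read 'b': push. Stack: acdadaeab
Final stack: "acdadaeab" (length 9)

9


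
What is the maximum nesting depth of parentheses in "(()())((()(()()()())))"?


Input: "(()())((()(()()()())))"
Tracking depth:
  Position 0 '(': depth becomes 1
  Position 1 '(': depth becomes 2
  Position 2 ')': depth becomes 1
  Position 3 '(': depth becomes 2
  Position 4 ')': depth becomes 1
  Position 5 ')': depth becomes 0
  Position 6 '(': depth becomes 1
  Position 7 '(': depth becomes 2
  Position 8 '(': depth becomes 3
  Position 9 ')': depth becomes 2
  Position 10 '(': depth becomes 3
  Position 11 '(': depth becomes 4
  Position 12 ')': depth becomes 3
  Position 13 '(': depth becomes 4
  Position 14 ')': depth becomes 3
  Position 15 '(': depth becomes 4
  Position 16 ')': depth becomes 3
  Position 17 '(': depth becomes 4
  Position 18 ')': depth becomes 3
  Position 19 ')': depth becomes 2
  Position 20 ')': depth becomes 1
  Position 21 ')': depth becomes 0
Maximum depth reached: 4

4


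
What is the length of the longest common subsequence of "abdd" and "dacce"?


LCS of "abdd" and "dacce"
DP table:
           d    a    c    c    e
      0    0    0    0    0    0
  a   0    0    1    1    1    1
  b   0    0    1    1    1    1
  d   0    1    1    1    1    1
  d   0    1    1    1    1    1
LCS length = dp[4][5] = 1

1


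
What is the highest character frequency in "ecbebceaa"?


Input: ecbebceaa
Character counts:
  'a': 2
  'b': 2
  'c': 2
  'e': 3
Maximum frequency: 3

3


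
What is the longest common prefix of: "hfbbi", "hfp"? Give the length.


Words: hfbbi, hfp
  Position 0: all 'h' => match
  Position 1: all 'f' => match
  Position 2: ('b', 'p') => mismatch, stop
LCP = "hf" (length 2)

2


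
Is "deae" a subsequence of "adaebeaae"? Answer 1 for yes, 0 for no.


Check if "deae" is a subsequence of "adaebeaae"
Greedy scan:
  Position 0 ('a'): no match needed
  Position 1 ('d'): matches sub[0] = 'd'
  Position 2 ('a'): no match needed
  Position 3 ('e'): matches sub[1] = 'e'
  Position 4 ('b'): no match needed
  Position 5 ('e'): no match needed
  Position 6 ('a'): matches sub[2] = 'a'
  Position 7 ('a'): no match needed
  Position 8 ('e'): matches sub[3] = 'e'
All 4 characters matched => is a subsequence

1


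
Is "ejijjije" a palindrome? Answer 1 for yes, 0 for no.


Input: ejijjije
Reversed: ejijjije
  Compare pos 0 ('e') with pos 7 ('e'): match
  Compare pos 1 ('j') with pos 6 ('j'): match
  Compare pos 2 ('i') with pos 5 ('i'): match
  Compare pos 3 ('j') with pos 4 ('j'): match
Result: palindrome

1


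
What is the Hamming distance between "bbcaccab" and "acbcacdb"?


Comparing "bbcaccab" and "acbcacdb" position by position:
  Position 0: 'b' vs 'a' => differ
  Position 1: 'b' vs 'c' => differ
  Position 2: 'c' vs 'b' => differ
  Position 3: 'a' vs 'c' => differ
  Position 4: 'c' vs 'a' => differ
  Position 5: 'c' vs 'c' => same
  Position 6: 'a' vs 'd' => differ
  Position 7: 'b' vs 'b' => same
Total differences (Hamming distance): 6

6


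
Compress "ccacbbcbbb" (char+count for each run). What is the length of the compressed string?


Input: ccacbbcbbb
Runs:
  'c' x 2 => "c2"
  'a' x 1 => "a1"
  'c' x 1 => "c1"
  'b' x 2 => "b2"
  'c' x 1 => "c1"
  'b' x 3 => "b3"
Compressed: "c2a1c1b2c1b3"
Compressed length: 12

12
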